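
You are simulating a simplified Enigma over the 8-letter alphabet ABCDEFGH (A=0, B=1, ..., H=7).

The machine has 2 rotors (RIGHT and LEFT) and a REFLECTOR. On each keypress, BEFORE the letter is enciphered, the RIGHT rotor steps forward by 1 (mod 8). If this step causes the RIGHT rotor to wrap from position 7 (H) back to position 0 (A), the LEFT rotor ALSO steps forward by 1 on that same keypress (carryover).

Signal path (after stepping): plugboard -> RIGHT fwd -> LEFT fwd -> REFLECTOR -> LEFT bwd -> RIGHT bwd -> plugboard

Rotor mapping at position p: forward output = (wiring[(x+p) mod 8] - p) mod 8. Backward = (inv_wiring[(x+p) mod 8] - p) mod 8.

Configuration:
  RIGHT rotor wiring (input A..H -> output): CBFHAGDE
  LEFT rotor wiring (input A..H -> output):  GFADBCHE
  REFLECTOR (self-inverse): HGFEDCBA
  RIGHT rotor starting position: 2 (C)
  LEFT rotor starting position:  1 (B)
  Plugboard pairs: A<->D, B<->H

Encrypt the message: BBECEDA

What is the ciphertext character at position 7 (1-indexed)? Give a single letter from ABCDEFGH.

Char 1 ('B'): step: R->3, L=1; B->plug->H->R->C->L->C->refl->F->L'->H->R'->F->plug->F
Char 2 ('B'): step: R->4, L=1; B->plug->H->R->D->L->A->refl->H->L'->B->R'->G->plug->G
Char 3 ('E'): step: R->5, L=1; E->plug->E->R->E->L->B->refl->G->L'->F->R'->D->plug->A
Char 4 ('C'): step: R->6, L=1; C->plug->C->R->E->L->B->refl->G->L'->F->R'->A->plug->D
Char 5 ('E'): step: R->7, L=1; E->plug->E->R->A->L->E->refl->D->L'->G->R'->D->plug->A
Char 6 ('D'): step: R->0, L->2 (L advanced); D->plug->A->R->C->L->H->refl->A->L'->D->R'->G->plug->G
Char 7 ('A'): step: R->1, L=2; A->plug->D->R->H->L->D->refl->E->L'->G->R'->C->plug->C

C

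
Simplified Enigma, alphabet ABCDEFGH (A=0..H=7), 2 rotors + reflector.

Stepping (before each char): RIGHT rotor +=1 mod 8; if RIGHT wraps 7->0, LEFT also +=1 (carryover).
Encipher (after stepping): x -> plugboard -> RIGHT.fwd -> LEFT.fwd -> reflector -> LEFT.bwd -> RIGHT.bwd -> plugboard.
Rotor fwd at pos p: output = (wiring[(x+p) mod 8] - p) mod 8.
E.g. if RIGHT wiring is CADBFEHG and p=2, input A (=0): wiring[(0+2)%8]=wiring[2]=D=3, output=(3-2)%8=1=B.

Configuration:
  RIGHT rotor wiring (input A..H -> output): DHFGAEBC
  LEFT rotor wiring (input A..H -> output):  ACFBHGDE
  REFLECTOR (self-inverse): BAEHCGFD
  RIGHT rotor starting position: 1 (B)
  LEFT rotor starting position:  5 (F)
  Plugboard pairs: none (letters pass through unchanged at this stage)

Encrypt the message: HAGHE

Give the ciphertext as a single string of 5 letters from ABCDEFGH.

Char 1 ('H'): step: R->2, L=5; H->plug->H->R->F->L->A->refl->B->L'->A->R'->F->plug->F
Char 2 ('A'): step: R->3, L=5; A->plug->A->R->D->L->D->refl->H->L'->C->R'->H->plug->H
Char 3 ('G'): step: R->4, L=5; G->plug->G->R->B->L->G->refl->F->L'->E->R'->A->plug->A
Char 4 ('H'): step: R->5, L=5; H->plug->H->R->D->L->D->refl->H->L'->C->R'->E->plug->E
Char 5 ('E'): step: R->6, L=5; E->plug->E->R->H->L->C->refl->E->L'->G->R'->H->plug->H

Answer: FHAEH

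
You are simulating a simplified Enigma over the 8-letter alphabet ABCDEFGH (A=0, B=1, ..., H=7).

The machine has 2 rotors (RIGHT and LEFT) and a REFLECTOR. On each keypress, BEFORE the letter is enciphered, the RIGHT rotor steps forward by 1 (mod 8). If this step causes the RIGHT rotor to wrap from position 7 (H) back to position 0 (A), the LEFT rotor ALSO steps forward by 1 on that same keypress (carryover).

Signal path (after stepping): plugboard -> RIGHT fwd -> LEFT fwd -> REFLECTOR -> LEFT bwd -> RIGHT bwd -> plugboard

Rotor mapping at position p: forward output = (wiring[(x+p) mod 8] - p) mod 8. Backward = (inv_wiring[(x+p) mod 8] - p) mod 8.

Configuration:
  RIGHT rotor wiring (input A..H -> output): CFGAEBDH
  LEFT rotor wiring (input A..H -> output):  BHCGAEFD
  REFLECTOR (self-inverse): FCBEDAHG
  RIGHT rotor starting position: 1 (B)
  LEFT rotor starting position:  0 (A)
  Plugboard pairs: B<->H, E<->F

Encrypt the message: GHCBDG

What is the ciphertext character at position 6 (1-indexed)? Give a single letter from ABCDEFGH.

Char 1 ('G'): step: R->2, L=0; G->plug->G->R->A->L->B->refl->C->L'->C->R'->C->plug->C
Char 2 ('H'): step: R->3, L=0; H->plug->B->R->B->L->H->refl->G->L'->D->R'->H->plug->B
Char 3 ('C'): step: R->4, L=0; C->plug->C->R->H->L->D->refl->E->L'->F->R'->B->plug->H
Char 4 ('B'): step: R->5, L=0; B->plug->H->R->H->L->D->refl->E->L'->F->R'->D->plug->D
Char 5 ('D'): step: R->6, L=0; D->plug->D->R->H->L->D->refl->E->L'->F->R'->A->plug->A
Char 6 ('G'): step: R->7, L=0; G->plug->G->R->C->L->C->refl->B->L'->A->R'->A->plug->A

A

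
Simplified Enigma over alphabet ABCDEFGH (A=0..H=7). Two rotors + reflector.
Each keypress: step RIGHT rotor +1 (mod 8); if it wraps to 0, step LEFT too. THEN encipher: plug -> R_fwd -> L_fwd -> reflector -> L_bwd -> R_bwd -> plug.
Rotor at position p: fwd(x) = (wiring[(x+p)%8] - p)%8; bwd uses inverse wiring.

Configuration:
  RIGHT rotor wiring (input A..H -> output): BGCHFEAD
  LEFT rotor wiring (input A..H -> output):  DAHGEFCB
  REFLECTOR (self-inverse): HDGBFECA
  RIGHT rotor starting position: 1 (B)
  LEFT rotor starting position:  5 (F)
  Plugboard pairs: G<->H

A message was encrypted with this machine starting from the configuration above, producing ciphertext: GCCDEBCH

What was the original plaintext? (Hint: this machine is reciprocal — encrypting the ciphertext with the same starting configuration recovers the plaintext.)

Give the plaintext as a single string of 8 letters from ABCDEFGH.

Answer: EBHCGGHG

Derivation:
Char 1 ('G'): step: R->2, L=5; G->plug->H->R->E->L->D->refl->B->L'->G->R'->E->plug->E
Char 2 ('C'): step: R->3, L=5; C->plug->C->R->B->L->F->refl->E->L'->C->R'->B->plug->B
Char 3 ('C'): step: R->4, L=5; C->plug->C->R->E->L->D->refl->B->L'->G->R'->G->plug->H
Char 4 ('D'): step: R->5, L=5; D->plug->D->R->E->L->D->refl->B->L'->G->R'->C->plug->C
Char 5 ('E'): step: R->6, L=5; E->plug->E->R->E->L->D->refl->B->L'->G->R'->H->plug->G
Char 6 ('B'): step: R->7, L=5; B->plug->B->R->C->L->E->refl->F->L'->B->R'->H->plug->G
Char 7 ('C'): step: R->0, L->6 (L advanced); C->plug->C->R->C->L->F->refl->E->L'->A->R'->G->plug->H
Char 8 ('H'): step: R->1, L=6; H->plug->G->R->C->L->F->refl->E->L'->A->R'->H->plug->G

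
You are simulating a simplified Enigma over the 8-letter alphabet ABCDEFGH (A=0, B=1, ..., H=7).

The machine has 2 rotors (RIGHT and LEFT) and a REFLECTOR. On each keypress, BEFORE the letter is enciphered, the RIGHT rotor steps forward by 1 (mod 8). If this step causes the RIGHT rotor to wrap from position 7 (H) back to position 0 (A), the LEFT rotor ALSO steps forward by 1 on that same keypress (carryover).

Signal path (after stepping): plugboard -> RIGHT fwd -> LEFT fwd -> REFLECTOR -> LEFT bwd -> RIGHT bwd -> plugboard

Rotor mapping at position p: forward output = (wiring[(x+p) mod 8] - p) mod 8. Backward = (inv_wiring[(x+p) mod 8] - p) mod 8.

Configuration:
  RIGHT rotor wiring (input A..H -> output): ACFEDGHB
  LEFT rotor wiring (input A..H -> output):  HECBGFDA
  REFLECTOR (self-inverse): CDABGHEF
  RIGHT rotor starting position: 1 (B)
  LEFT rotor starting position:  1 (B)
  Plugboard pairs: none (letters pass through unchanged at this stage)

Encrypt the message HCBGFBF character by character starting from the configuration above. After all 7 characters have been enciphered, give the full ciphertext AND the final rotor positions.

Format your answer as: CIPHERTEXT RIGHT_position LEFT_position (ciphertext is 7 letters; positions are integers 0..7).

Char 1 ('H'): step: R->2, L=1; H->plug->H->R->A->L->D->refl->B->L'->B->R'->C->plug->C
Char 2 ('C'): step: R->3, L=1; C->plug->C->R->D->L->F->refl->H->L'->G->R'->E->plug->E
Char 3 ('B'): step: R->4, L=1; B->plug->B->R->C->L->A->refl->C->L'->F->R'->D->plug->D
Char 4 ('G'): step: R->5, L=1; G->plug->G->R->H->L->G->refl->E->L'->E->R'->C->plug->C
Char 5 ('F'): step: R->6, L=1; F->plug->F->R->G->L->H->refl->F->L'->D->R'->B->plug->B
Char 6 ('B'): step: R->7, L=1; B->plug->B->R->B->L->B->refl->D->L'->A->R'->H->plug->H
Char 7 ('F'): step: R->0, L->2 (L advanced); F->plug->F->R->G->L->F->refl->H->L'->B->R'->H->plug->H
Final: ciphertext=CEDCBHH, RIGHT=0, LEFT=2

Answer: CEDCBHH 0 2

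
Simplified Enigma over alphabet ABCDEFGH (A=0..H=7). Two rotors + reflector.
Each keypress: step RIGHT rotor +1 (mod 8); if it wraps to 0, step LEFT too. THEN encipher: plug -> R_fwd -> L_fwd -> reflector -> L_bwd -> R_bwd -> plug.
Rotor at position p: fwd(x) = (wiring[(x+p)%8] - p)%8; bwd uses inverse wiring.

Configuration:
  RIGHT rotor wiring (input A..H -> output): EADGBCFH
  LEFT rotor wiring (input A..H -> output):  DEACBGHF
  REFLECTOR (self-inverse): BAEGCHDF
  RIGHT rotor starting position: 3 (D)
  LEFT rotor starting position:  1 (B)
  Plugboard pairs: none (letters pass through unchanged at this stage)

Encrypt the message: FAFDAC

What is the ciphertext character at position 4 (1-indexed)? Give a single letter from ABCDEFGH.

Char 1 ('F'): step: R->4, L=1; F->plug->F->R->E->L->F->refl->H->L'->B->R'->C->plug->C
Char 2 ('A'): step: R->5, L=1; A->plug->A->R->F->L->G->refl->D->L'->A->R'->B->plug->B
Char 3 ('F'): step: R->6, L=1; F->plug->F->R->A->L->D->refl->G->L'->F->R'->E->plug->E
Char 4 ('D'): step: R->7, L=1; D->plug->D->R->E->L->F->refl->H->L'->B->R'->C->plug->C

C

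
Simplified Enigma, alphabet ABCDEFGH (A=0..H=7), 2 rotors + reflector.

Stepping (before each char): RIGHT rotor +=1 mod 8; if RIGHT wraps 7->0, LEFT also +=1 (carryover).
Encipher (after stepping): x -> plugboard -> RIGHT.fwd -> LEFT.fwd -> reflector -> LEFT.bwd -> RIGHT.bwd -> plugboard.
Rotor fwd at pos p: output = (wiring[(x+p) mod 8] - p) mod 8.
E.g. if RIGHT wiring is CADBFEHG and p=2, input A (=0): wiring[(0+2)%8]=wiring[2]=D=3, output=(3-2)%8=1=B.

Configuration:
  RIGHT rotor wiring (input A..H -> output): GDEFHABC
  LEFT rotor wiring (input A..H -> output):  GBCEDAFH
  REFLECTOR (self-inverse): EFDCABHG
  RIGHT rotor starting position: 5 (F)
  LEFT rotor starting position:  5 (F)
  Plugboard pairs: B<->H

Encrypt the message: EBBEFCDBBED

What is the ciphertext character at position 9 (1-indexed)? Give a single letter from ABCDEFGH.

Char 1 ('E'): step: R->6, L=5; E->plug->E->R->G->L->H->refl->G->L'->H->R'->F->plug->F
Char 2 ('B'): step: R->7, L=5; B->plug->H->R->C->L->C->refl->D->L'->A->R'->F->plug->F
Char 3 ('B'): step: R->0, L->6 (L advanced); B->plug->H->R->C->L->A->refl->E->L'->E->R'->C->plug->C
Char 4 ('E'): step: R->1, L=6; E->plug->E->R->H->L->C->refl->D->L'->D->R'->B->plug->H
Char 5 ('F'): step: R->2, L=6; F->plug->F->R->A->L->H->refl->G->L'->F->R'->C->plug->C
Char 6 ('C'): step: R->3, L=6; C->plug->C->R->F->L->G->refl->H->L'->A->R'->G->plug->G
Char 7 ('D'): step: R->4, L=6; D->plug->D->R->G->L->F->refl->B->L'->B->R'->H->plug->B
Char 8 ('B'): step: R->5, L=6; B->plug->H->R->C->L->A->refl->E->L'->E->R'->B->plug->H
Char 9 ('B'): step: R->6, L=6; B->plug->H->R->C->L->A->refl->E->L'->E->R'->B->plug->H

H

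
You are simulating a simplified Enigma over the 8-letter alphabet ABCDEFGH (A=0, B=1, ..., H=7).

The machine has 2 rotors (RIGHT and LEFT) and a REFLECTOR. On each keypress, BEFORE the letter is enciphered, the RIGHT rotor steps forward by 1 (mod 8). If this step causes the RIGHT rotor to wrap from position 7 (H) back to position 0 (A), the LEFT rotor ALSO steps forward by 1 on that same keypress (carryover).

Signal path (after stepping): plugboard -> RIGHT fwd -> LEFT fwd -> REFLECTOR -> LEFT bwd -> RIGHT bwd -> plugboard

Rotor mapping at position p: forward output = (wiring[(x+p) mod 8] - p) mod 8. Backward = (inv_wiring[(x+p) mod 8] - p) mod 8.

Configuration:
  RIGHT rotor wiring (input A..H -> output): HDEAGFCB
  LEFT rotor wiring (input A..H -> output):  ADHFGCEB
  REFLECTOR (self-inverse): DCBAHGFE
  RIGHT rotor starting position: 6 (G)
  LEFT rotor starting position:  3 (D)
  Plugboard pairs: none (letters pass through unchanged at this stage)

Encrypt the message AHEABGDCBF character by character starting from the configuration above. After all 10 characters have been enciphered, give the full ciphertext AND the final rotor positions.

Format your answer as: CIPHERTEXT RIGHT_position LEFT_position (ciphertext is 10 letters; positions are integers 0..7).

Answer: FBDBHFEBFA 0 5

Derivation:
Char 1 ('A'): step: R->7, L=3; A->plug->A->R->C->L->H->refl->E->L'->H->R'->F->plug->F
Char 2 ('H'): step: R->0, L->4 (L advanced); H->plug->H->R->B->L->G->refl->F->L'->D->R'->B->plug->B
Char 3 ('E'): step: R->1, L=4; E->plug->E->R->E->L->E->refl->H->L'->F->R'->D->plug->D
Char 4 ('A'): step: R->2, L=4; A->plug->A->R->C->L->A->refl->D->L'->G->R'->B->plug->B
Char 5 ('B'): step: R->3, L=4; B->plug->B->R->D->L->F->refl->G->L'->B->R'->H->plug->H
Char 6 ('G'): step: R->4, L=4; G->plug->G->R->A->L->C->refl->B->L'->H->R'->F->plug->F
Char 7 ('D'): step: R->5, L=4; D->plug->D->R->C->L->A->refl->D->L'->G->R'->E->plug->E
Char 8 ('C'): step: R->6, L=4; C->plug->C->R->B->L->G->refl->F->L'->D->R'->B->plug->B
Char 9 ('B'): step: R->7, L=4; B->plug->B->R->A->L->C->refl->B->L'->H->R'->F->plug->F
Char 10 ('F'): step: R->0, L->5 (L advanced); F->plug->F->R->F->L->C->refl->B->L'->H->R'->A->plug->A
Final: ciphertext=FBDBHFEBFA, RIGHT=0, LEFT=5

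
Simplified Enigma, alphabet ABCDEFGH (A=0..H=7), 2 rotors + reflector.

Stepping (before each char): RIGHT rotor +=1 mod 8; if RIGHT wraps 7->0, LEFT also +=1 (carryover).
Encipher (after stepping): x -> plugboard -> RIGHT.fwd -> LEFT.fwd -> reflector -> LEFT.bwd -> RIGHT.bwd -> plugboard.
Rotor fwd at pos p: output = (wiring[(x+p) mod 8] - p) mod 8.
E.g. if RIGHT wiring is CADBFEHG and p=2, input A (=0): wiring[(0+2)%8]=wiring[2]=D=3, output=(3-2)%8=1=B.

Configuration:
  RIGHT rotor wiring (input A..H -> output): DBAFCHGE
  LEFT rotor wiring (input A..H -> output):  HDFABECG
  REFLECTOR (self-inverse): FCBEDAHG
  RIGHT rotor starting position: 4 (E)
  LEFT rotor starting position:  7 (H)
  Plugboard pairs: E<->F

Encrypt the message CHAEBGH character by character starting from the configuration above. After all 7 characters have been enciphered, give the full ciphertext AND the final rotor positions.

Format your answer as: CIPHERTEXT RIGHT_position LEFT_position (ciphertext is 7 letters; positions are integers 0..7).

Answer: ABBCADF 3 0

Derivation:
Char 1 ('C'): step: R->5, L=7; C->plug->C->R->H->L->D->refl->E->L'->C->R'->A->plug->A
Char 2 ('H'): step: R->6, L=7; H->plug->H->R->B->L->A->refl->F->L'->G->R'->B->plug->B
Char 3 ('A'): step: R->7, L=7; A->plug->A->R->F->L->C->refl->B->L'->E->R'->B->plug->B
Char 4 ('E'): step: R->0, L->0 (L advanced); E->plug->F->R->H->L->G->refl->H->L'->A->R'->C->plug->C
Char 5 ('B'): step: R->1, L=0; B->plug->B->R->H->L->G->refl->H->L'->A->R'->A->plug->A
Char 6 ('G'): step: R->2, L=0; G->plug->G->R->B->L->D->refl->E->L'->F->R'->D->plug->D
Char 7 ('H'): step: R->3, L=0; H->plug->H->R->F->L->E->refl->D->L'->B->R'->E->plug->F
Final: ciphertext=ABBCADF, RIGHT=3, LEFT=0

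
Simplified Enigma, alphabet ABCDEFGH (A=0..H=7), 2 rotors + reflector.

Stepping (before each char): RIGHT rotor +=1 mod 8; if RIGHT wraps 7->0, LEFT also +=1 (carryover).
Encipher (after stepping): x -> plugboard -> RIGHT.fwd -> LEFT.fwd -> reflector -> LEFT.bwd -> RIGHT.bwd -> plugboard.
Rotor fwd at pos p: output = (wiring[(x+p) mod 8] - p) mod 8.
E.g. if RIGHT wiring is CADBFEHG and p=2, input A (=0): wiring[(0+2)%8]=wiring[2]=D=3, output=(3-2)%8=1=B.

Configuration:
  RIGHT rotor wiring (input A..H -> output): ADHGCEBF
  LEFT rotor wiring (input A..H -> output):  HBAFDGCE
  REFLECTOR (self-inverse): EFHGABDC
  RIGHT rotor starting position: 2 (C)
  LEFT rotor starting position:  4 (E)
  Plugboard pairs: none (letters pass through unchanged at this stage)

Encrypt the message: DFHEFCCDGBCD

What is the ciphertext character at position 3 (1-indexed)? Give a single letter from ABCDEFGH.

Char 1 ('D'): step: R->3, L=4; D->plug->D->R->G->L->E->refl->A->L'->D->R'->A->plug->A
Char 2 ('F'): step: R->4, L=4; F->plug->F->R->H->L->B->refl->F->L'->F->R'->C->plug->C
Char 3 ('H'): step: R->5, L=4; H->plug->H->R->F->L->F->refl->B->L'->H->R'->A->plug->A

A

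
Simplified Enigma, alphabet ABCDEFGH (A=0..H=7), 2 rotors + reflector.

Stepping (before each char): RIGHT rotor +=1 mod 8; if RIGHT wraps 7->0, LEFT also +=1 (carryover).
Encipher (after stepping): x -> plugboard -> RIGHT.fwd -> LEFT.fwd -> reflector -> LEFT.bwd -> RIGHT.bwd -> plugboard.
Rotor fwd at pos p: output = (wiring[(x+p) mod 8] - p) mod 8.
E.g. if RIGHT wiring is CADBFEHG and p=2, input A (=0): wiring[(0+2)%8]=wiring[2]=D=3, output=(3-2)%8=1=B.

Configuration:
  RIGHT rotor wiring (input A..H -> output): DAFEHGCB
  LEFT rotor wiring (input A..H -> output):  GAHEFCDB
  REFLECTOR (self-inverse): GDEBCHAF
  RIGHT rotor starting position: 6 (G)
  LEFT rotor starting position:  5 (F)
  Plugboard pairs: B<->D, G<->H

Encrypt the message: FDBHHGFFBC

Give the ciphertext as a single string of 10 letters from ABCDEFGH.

Answer: BFHBGCBGFA

Derivation:
Char 1 ('F'): step: R->7, L=5; F->plug->F->R->A->L->F->refl->H->L'->G->R'->D->plug->B
Char 2 ('D'): step: R->0, L->6 (L advanced); D->plug->B->R->A->L->F->refl->H->L'->G->R'->F->plug->F
Char 3 ('B'): step: R->1, L=6; B->plug->D->R->G->L->H->refl->F->L'->A->R'->G->plug->H
Char 4 ('H'): step: R->2, L=6; H->plug->G->R->B->L->D->refl->B->L'->E->R'->D->plug->B
Char 5 ('H'): step: R->3, L=6; H->plug->G->R->F->L->G->refl->A->L'->C->R'->H->plug->G
Char 6 ('G'): step: R->4, L=6; G->plug->H->R->A->L->F->refl->H->L'->G->R'->C->plug->C
Char 7 ('F'): step: R->5, L=6; F->plug->F->R->A->L->F->refl->H->L'->G->R'->D->plug->B
Char 8 ('F'): step: R->6, L=6; F->plug->F->R->G->L->H->refl->F->L'->A->R'->H->plug->G
Char 9 ('B'): step: R->7, L=6; B->plug->D->R->G->L->H->refl->F->L'->A->R'->F->plug->F
Char 10 ('C'): step: R->0, L->7 (L advanced); C->plug->C->R->F->L->G->refl->A->L'->D->R'->A->plug->A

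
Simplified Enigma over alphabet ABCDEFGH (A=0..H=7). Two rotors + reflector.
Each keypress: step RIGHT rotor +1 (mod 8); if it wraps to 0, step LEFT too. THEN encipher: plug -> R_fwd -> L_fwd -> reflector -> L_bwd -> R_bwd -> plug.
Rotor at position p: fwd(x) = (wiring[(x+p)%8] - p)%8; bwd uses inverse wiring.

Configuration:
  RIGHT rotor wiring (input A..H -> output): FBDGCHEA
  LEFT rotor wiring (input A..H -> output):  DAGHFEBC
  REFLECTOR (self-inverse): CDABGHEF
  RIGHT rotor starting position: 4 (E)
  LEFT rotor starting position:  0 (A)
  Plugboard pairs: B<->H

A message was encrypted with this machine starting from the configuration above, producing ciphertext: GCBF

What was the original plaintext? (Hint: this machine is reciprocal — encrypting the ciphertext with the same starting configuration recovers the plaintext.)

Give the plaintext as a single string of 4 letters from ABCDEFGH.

Answer: HBCA

Derivation:
Char 1 ('G'): step: R->5, L=0; G->plug->G->R->B->L->A->refl->C->L'->H->R'->B->plug->H
Char 2 ('C'): step: R->6, L=0; C->plug->C->R->H->L->C->refl->A->L'->B->R'->H->plug->B
Char 3 ('B'): step: R->7, L=0; B->plug->H->R->F->L->E->refl->G->L'->C->R'->C->plug->C
Char 4 ('F'): step: R->0, L->1 (L advanced); F->plug->F->R->H->L->C->refl->A->L'->F->R'->A->plug->A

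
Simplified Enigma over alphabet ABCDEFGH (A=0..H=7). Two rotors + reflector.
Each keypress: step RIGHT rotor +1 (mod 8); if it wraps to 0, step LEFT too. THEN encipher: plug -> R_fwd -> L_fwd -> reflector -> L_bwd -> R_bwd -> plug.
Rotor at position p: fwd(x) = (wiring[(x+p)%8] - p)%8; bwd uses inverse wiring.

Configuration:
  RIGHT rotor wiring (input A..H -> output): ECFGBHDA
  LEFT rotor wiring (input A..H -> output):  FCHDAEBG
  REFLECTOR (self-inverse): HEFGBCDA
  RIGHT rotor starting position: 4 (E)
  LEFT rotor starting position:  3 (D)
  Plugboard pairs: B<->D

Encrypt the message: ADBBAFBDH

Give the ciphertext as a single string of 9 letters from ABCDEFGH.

Answer: BEGCGBCHF

Derivation:
Char 1 ('A'): step: R->5, L=3; A->plug->A->R->C->L->B->refl->E->L'->H->R'->D->plug->B
Char 2 ('D'): step: R->6, L=3; D->plug->B->R->C->L->B->refl->E->L'->H->R'->E->plug->E
Char 3 ('B'): step: R->7, L=3; B->plug->D->R->G->L->H->refl->A->L'->A->R'->G->plug->G
Char 4 ('B'): step: R->0, L->4 (L advanced); B->plug->D->R->G->L->D->refl->G->L'->F->R'->C->plug->C
Char 5 ('A'): step: R->1, L=4; A->plug->A->R->B->L->A->refl->H->L'->H->R'->G->plug->G
Char 6 ('F'): step: R->2, L=4; F->plug->F->R->G->L->D->refl->G->L'->F->R'->D->plug->B
Char 7 ('B'): step: R->3, L=4; B->plug->D->R->A->L->E->refl->B->L'->E->R'->C->plug->C
Char 8 ('D'): step: R->4, L=4; D->plug->B->R->D->L->C->refl->F->L'->C->R'->H->plug->H
Char 9 ('H'): step: R->5, L=4; H->plug->H->R->E->L->B->refl->E->L'->A->R'->F->plug->F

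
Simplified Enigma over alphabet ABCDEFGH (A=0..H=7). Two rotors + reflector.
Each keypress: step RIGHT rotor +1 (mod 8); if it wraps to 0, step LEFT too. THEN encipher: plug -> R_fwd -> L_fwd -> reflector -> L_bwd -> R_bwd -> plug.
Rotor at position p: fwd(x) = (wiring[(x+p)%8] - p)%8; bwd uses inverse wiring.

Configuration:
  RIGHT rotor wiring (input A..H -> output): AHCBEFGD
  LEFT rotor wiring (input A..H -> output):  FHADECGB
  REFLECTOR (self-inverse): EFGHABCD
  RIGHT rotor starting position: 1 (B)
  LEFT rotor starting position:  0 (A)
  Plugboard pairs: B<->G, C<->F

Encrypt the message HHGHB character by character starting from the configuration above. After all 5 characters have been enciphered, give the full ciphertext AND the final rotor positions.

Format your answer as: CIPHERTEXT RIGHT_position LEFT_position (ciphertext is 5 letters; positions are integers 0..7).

Char 1 ('H'): step: R->2, L=0; H->plug->H->R->F->L->C->refl->G->L'->G->R'->G->plug->B
Char 2 ('H'): step: R->3, L=0; H->plug->H->R->H->L->B->refl->F->L'->A->R'->E->plug->E
Char 3 ('G'): step: R->4, L=0; G->plug->B->R->B->L->H->refl->D->L'->D->R'->F->plug->C
Char 4 ('H'): step: R->5, L=0; H->plug->H->R->H->L->B->refl->F->L'->A->R'->A->plug->A
Char 5 ('B'): step: R->6, L=0; B->plug->G->R->G->L->G->refl->C->L'->F->R'->B->plug->G
Final: ciphertext=BECAG, RIGHT=6, LEFT=0

Answer: BECAG 6 0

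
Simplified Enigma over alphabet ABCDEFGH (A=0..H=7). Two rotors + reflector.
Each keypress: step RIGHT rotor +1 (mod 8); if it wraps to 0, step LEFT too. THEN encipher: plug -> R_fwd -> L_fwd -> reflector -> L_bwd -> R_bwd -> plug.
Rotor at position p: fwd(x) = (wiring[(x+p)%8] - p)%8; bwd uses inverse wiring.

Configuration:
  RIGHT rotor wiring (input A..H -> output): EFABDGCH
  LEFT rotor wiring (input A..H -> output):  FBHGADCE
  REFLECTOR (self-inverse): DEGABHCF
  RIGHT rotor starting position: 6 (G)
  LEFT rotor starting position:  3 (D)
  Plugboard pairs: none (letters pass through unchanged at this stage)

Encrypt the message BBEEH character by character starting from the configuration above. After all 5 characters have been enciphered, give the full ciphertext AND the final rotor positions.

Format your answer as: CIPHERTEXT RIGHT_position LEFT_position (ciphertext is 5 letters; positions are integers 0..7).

Answer: CDFDF 3 4

Derivation:
Char 1 ('B'): step: R->7, L=3; B->plug->B->R->F->L->C->refl->G->L'->G->R'->C->plug->C
Char 2 ('B'): step: R->0, L->4 (L advanced); B->plug->B->R->F->L->F->refl->H->L'->B->R'->D->plug->D
Char 3 ('E'): step: R->1, L=4; E->plug->E->R->F->L->F->refl->H->L'->B->R'->F->plug->F
Char 4 ('E'): step: R->2, L=4; E->plug->E->R->A->L->E->refl->B->L'->E->R'->D->plug->D
Char 5 ('H'): step: R->3, L=4; H->plug->H->R->F->L->F->refl->H->L'->B->R'->F->plug->F
Final: ciphertext=CDFDF, RIGHT=3, LEFT=4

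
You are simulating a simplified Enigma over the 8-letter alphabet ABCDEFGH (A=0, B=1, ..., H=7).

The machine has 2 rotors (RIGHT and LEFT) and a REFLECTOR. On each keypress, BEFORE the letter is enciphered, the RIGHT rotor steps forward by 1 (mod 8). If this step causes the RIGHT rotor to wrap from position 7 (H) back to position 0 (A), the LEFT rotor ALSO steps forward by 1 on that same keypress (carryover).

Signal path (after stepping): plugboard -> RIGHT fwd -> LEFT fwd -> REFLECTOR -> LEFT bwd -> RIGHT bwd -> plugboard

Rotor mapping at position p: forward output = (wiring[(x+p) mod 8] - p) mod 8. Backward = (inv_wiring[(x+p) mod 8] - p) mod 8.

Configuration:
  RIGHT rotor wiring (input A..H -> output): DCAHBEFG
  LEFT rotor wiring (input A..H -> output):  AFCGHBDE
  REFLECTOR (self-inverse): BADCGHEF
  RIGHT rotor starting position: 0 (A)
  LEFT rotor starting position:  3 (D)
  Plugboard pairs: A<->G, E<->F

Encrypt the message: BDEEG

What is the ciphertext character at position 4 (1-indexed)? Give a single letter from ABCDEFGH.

Char 1 ('B'): step: R->1, L=3; B->plug->B->R->H->L->H->refl->F->L'->F->R'->G->plug->A
Char 2 ('D'): step: R->2, L=3; D->plug->D->R->C->L->G->refl->E->L'->B->R'->G->plug->A
Char 3 ('E'): step: R->3, L=3; E->plug->F->R->A->L->D->refl->C->L'->G->R'->B->plug->B
Char 4 ('E'): step: R->4, L=3; E->plug->F->R->G->L->C->refl->D->L'->A->R'->B->plug->B

B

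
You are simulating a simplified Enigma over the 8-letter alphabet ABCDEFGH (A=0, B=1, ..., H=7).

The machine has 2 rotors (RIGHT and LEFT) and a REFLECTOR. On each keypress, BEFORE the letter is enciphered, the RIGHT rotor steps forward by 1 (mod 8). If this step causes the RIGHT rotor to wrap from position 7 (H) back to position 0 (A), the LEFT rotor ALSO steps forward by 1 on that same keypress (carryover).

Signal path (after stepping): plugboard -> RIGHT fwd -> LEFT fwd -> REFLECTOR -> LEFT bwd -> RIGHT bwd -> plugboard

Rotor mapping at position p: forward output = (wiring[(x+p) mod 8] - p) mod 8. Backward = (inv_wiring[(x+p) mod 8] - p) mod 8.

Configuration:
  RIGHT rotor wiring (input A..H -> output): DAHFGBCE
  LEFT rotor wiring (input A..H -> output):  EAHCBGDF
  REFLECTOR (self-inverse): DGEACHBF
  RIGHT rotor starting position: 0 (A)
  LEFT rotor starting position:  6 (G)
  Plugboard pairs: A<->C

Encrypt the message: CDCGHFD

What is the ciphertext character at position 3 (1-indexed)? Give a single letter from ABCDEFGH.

Char 1 ('C'): step: R->1, L=6; C->plug->A->R->H->L->A->refl->D->L'->G->R'->B->plug->B
Char 2 ('D'): step: R->2, L=6; D->plug->D->R->H->L->A->refl->D->L'->G->R'->H->plug->H
Char 3 ('C'): step: R->3, L=6; C->plug->A->R->C->L->G->refl->B->L'->E->R'->H->plug->H

H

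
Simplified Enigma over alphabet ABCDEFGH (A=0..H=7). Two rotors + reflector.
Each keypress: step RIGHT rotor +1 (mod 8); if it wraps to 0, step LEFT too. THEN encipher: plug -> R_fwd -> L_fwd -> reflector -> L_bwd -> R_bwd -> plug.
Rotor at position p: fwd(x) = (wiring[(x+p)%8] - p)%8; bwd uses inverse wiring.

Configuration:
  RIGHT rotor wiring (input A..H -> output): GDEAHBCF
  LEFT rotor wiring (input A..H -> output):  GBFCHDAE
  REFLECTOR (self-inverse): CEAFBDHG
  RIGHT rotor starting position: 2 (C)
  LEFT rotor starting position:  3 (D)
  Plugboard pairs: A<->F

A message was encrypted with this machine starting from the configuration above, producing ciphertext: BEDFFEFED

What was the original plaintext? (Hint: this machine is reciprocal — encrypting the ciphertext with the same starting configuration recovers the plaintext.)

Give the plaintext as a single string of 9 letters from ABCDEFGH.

Char 1 ('B'): step: R->3, L=3; B->plug->B->R->E->L->B->refl->E->L'->B->R'->H->plug->H
Char 2 ('E'): step: R->4, L=3; E->plug->E->R->C->L->A->refl->C->L'->H->R'->F->plug->A
Char 3 ('D'): step: R->5, L=3; D->plug->D->R->B->L->E->refl->B->L'->E->R'->A->plug->F
Char 4 ('F'): step: R->6, L=3; F->plug->A->R->E->L->B->refl->E->L'->B->R'->G->plug->G
Char 5 ('F'): step: R->7, L=3; F->plug->A->R->G->L->G->refl->H->L'->A->R'->F->plug->A
Char 6 ('E'): step: R->0, L->4 (L advanced); E->plug->E->R->H->L->G->refl->H->L'->B->R'->F->plug->A
Char 7 ('F'): step: R->1, L=4; F->plug->A->R->C->L->E->refl->B->L'->G->R'->D->plug->D
Char 8 ('E'): step: R->2, L=4; E->plug->E->R->A->L->D->refl->F->L'->F->R'->C->plug->C
Char 9 ('D'): step: R->3, L=4; D->plug->D->R->H->L->G->refl->H->L'->B->R'->H->plug->H

Answer: HAFGAADCH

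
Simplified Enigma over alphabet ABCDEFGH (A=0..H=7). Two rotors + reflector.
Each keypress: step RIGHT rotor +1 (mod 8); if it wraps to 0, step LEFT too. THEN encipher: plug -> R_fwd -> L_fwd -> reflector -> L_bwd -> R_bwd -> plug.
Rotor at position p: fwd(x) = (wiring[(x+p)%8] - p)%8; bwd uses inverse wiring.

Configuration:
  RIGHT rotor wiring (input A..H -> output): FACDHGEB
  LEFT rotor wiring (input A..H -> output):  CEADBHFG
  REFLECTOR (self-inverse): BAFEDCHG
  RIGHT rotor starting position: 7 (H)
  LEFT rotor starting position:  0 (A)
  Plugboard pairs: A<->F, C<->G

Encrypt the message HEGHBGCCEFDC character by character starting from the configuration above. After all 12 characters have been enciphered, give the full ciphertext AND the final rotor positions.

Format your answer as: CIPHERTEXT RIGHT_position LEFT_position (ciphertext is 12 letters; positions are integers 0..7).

Answer: CCFGCFEDDAGB 3 2

Derivation:
Char 1 ('H'): step: R->0, L->1 (L advanced); H->plug->H->R->B->L->H->refl->G->L'->E->R'->G->plug->C
Char 2 ('E'): step: R->1, L=1; E->plug->E->R->F->L->E->refl->D->L'->A->R'->G->plug->C
Char 3 ('G'): step: R->2, L=1; G->plug->C->R->F->L->E->refl->D->L'->A->R'->A->plug->F
Char 4 ('H'): step: R->3, L=1; H->plug->H->R->H->L->B->refl->A->L'->D->R'->C->plug->G
Char 5 ('B'): step: R->4, L=1; B->plug->B->R->C->L->C->refl->F->L'->G->R'->G->plug->C
Char 6 ('G'): step: R->5, L=1; G->plug->C->R->E->L->G->refl->H->L'->B->R'->A->plug->F
Char 7 ('C'): step: R->6, L=1; C->plug->G->R->B->L->H->refl->G->L'->E->R'->E->plug->E
Char 8 ('C'): step: R->7, L=1; C->plug->G->R->H->L->B->refl->A->L'->D->R'->D->plug->D
Char 9 ('E'): step: R->0, L->2 (L advanced); E->plug->E->R->H->L->C->refl->F->L'->D->R'->D->plug->D
Char 10 ('F'): step: R->1, L=2; F->plug->A->R->H->L->C->refl->F->L'->D->R'->F->plug->A
Char 11 ('D'): step: R->2, L=2; D->plug->D->R->E->L->D->refl->E->L'->F->R'->C->plug->G
Char 12 ('C'): step: R->3, L=2; C->plug->G->R->F->L->E->refl->D->L'->E->R'->B->plug->B
Final: ciphertext=CCFGCFEDDAGB, RIGHT=3, LEFT=2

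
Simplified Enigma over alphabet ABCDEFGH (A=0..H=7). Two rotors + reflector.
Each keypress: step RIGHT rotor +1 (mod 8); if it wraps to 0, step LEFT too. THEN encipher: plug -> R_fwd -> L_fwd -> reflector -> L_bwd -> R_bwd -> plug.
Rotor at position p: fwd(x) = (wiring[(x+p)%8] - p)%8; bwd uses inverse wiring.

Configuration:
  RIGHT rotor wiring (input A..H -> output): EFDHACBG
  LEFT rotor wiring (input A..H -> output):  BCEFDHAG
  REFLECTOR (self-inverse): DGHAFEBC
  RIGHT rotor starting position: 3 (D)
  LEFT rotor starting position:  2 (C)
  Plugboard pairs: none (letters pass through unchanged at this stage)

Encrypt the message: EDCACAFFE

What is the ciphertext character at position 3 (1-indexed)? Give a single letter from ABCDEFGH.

Char 1 ('E'): step: R->4, L=2; E->plug->E->R->A->L->C->refl->H->L'->G->R'->B->plug->B
Char 2 ('D'): step: R->5, L=2; D->plug->D->R->H->L->A->refl->D->L'->B->R'->C->plug->C
Char 3 ('C'): step: R->6, L=2; C->plug->C->R->G->L->H->refl->C->L'->A->R'->B->plug->B

B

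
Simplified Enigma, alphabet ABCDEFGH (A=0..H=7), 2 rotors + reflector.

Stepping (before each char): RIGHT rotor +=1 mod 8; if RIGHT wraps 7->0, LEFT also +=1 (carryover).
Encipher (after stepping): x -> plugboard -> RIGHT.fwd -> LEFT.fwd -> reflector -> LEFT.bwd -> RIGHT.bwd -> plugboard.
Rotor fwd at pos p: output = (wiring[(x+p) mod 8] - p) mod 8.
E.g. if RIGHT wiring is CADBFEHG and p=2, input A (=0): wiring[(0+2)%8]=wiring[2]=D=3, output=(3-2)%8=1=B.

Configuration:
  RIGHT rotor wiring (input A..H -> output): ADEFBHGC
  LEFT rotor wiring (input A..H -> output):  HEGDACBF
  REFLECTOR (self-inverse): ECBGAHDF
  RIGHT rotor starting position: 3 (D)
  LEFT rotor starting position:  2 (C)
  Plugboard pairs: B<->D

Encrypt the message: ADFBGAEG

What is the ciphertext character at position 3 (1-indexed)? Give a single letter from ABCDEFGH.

Char 1 ('A'): step: R->4, L=2; A->plug->A->R->F->L->D->refl->G->L'->C->R'->C->plug->C
Char 2 ('D'): step: R->5, L=2; D->plug->B->R->B->L->B->refl->C->L'->H->R'->F->plug->F
Char 3 ('F'): step: R->6, L=2; F->plug->F->R->H->L->C->refl->B->L'->B->R'->H->plug->H

H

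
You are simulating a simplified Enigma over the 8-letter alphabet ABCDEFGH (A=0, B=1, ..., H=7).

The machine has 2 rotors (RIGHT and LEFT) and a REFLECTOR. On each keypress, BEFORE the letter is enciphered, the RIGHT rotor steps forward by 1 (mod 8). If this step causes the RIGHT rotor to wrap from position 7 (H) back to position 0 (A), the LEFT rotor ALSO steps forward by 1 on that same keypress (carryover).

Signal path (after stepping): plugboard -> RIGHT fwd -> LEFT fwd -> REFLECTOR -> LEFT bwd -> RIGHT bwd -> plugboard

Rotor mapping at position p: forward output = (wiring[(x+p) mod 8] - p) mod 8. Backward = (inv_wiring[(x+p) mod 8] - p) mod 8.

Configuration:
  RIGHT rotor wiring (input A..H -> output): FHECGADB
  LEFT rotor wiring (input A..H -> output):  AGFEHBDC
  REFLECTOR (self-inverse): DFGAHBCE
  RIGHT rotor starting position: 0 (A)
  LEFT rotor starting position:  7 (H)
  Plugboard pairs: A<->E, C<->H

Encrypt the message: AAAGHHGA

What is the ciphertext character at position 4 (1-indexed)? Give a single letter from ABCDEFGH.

Char 1 ('A'): step: R->1, L=7; A->plug->E->R->H->L->E->refl->H->L'->C->R'->F->plug->F
Char 2 ('A'): step: R->2, L=7; A->plug->E->R->B->L->B->refl->F->L'->E->R'->C->plug->H
Char 3 ('A'): step: R->3, L=7; A->plug->E->R->G->L->C->refl->G->L'->D->R'->B->plug->B
Char 4 ('G'): step: R->4, L=7; G->plug->G->R->A->L->D->refl->A->L'->F->R'->D->plug->D

D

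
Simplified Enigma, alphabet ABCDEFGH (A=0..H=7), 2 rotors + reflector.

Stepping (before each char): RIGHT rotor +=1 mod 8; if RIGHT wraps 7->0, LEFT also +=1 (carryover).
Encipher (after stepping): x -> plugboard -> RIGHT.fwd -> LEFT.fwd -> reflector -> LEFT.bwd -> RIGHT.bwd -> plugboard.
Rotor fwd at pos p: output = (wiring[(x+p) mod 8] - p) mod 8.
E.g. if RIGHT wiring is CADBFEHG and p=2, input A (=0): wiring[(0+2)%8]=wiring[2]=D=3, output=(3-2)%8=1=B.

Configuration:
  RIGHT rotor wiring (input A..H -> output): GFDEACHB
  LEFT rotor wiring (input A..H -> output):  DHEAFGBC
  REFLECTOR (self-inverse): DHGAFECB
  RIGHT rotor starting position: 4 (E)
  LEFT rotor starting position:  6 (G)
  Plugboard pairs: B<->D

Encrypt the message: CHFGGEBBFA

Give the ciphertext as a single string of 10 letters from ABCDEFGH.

Answer: AEADDFEGCD

Derivation:
Char 1 ('C'): step: R->5, L=6; C->plug->C->R->E->L->G->refl->C->L'->F->R'->A->plug->A
Char 2 ('H'): step: R->6, L=6; H->plug->H->R->E->L->G->refl->C->L'->F->R'->E->plug->E
Char 3 ('F'): step: R->7, L=6; F->plug->F->R->B->L->E->refl->F->L'->C->R'->A->plug->A
Char 4 ('G'): step: R->0, L->7 (L advanced); G->plug->G->R->H->L->C->refl->G->L'->F->R'->B->plug->D
Char 5 ('G'): step: R->1, L=7; G->plug->G->R->A->L->D->refl->A->L'->C->R'->B->plug->D
Char 6 ('E'): step: R->2, L=7; E->plug->E->R->F->L->G->refl->C->L'->H->R'->F->plug->F
Char 7 ('B'): step: R->3, L=7; B->plug->D->R->E->L->B->refl->H->L'->G->R'->E->plug->E
Char 8 ('B'): step: R->4, L=7; B->plug->D->R->F->L->G->refl->C->L'->H->R'->G->plug->G
Char 9 ('F'): step: R->5, L=7; F->plug->F->R->G->L->H->refl->B->L'->E->R'->C->plug->C
Char 10 ('A'): step: R->6, L=7; A->plug->A->R->B->L->E->refl->F->L'->D->R'->B->plug->D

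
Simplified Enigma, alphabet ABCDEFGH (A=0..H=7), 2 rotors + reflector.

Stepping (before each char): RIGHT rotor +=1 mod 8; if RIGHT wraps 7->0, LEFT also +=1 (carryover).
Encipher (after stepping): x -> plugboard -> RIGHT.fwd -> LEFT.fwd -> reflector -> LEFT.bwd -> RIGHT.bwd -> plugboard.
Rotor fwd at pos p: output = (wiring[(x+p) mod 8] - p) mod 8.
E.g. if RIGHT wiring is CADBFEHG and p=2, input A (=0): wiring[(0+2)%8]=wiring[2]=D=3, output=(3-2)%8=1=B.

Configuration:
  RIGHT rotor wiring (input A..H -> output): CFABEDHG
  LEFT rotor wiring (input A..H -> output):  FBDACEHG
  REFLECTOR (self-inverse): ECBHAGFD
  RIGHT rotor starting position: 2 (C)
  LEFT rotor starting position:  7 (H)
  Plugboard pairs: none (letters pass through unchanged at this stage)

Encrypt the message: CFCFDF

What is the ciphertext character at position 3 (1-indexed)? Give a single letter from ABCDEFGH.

Char 1 ('C'): step: R->3, L=7; C->plug->C->R->A->L->H->refl->D->L'->F->R'->H->plug->H
Char 2 ('F'): step: R->4, L=7; F->plug->F->R->B->L->G->refl->F->L'->G->R'->E->plug->E
Char 3 ('C'): step: R->5, L=7; C->plug->C->R->B->L->G->refl->F->L'->G->R'->A->plug->A

A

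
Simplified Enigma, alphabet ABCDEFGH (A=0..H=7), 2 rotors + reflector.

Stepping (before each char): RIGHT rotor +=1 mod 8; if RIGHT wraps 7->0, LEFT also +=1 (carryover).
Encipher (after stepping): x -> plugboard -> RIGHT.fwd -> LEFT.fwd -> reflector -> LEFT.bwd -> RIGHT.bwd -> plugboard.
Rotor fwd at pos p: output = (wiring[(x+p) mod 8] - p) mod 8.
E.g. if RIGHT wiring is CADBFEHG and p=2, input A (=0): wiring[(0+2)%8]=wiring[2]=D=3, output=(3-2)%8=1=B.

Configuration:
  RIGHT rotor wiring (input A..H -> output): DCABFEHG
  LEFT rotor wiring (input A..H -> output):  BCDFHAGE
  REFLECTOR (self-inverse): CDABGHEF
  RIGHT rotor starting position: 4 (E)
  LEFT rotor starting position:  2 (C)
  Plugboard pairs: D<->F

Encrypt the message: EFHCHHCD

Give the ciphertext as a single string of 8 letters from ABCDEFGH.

Char 1 ('E'): step: R->5, L=2; E->plug->E->R->F->L->C->refl->A->L'->H->R'->A->plug->A
Char 2 ('F'): step: R->6, L=2; F->plug->D->R->E->L->E->refl->G->L'->D->R'->F->plug->D
Char 3 ('H'): step: R->7, L=2; H->plug->H->R->A->L->B->refl->D->L'->B->R'->D->plug->F
Char 4 ('C'): step: R->0, L->3 (L advanced); C->plug->C->R->A->L->C->refl->A->L'->H->R'->G->plug->G
Char 5 ('H'): step: R->1, L=3; H->plug->H->R->C->L->F->refl->H->L'->G->R'->F->plug->D
Char 6 ('H'): step: R->2, L=3; H->plug->H->R->A->L->C->refl->A->L'->H->R'->B->plug->B
Char 7 ('C'): step: R->3, L=3; C->plug->C->R->B->L->E->refl->G->L'->F->R'->H->plug->H
Char 8 ('D'): step: R->4, L=3; D->plug->F->R->G->L->H->refl->F->L'->C->R'->D->plug->F

Answer: ADFGDBHF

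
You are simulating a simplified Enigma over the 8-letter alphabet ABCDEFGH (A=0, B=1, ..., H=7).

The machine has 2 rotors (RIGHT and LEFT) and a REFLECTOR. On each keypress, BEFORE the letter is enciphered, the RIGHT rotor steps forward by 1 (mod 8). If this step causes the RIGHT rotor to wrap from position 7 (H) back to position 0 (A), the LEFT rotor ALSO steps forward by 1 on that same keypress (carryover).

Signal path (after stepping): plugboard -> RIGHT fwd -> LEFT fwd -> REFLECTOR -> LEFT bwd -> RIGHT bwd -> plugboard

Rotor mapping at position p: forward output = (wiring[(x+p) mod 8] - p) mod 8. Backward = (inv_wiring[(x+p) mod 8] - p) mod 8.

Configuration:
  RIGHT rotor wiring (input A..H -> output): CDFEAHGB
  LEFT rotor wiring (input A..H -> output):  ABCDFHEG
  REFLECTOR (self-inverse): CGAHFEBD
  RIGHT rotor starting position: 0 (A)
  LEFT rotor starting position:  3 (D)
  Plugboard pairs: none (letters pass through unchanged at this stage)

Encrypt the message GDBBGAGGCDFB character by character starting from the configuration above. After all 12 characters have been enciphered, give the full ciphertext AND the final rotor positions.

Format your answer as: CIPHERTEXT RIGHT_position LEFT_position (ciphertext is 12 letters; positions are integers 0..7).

Char 1 ('G'): step: R->1, L=3; G->plug->G->R->A->L->A->refl->C->L'->B->R'->H->plug->H
Char 2 ('D'): step: R->2, L=3; D->plug->D->R->F->L->F->refl->E->L'->C->R'->B->plug->B
Char 3 ('B'): step: R->3, L=3; B->plug->B->R->F->L->F->refl->E->L'->C->R'->H->plug->H
Char 4 ('B'): step: R->4, L=3; B->plug->B->R->D->L->B->refl->G->L'->G->R'->E->plug->E
Char 5 ('G'): step: R->5, L=3; G->plug->G->R->H->L->H->refl->D->L'->E->R'->C->plug->C
Char 6 ('A'): step: R->6, L=3; A->plug->A->R->A->L->A->refl->C->L'->B->R'->H->plug->H
Char 7 ('G'): step: R->7, L=3; G->plug->G->R->A->L->A->refl->C->L'->B->R'->F->plug->F
Char 8 ('G'): step: R->0, L->4 (L advanced); G->plug->G->R->G->L->G->refl->B->L'->A->R'->E->plug->E
Char 9 ('C'): step: R->1, L=4; C->plug->C->R->D->L->C->refl->A->L'->C->R'->A->plug->A
Char 10 ('D'): step: R->2, L=4; D->plug->D->R->F->L->F->refl->E->L'->E->R'->E->plug->E
Char 11 ('F'): step: R->3, L=4; F->plug->F->R->H->L->H->refl->D->L'->B->R'->A->plug->A
Char 12 ('B'): step: R->4, L=4; B->plug->B->R->D->L->C->refl->A->L'->C->R'->C->plug->C
Final: ciphertext=HBHECHFEAEAC, RIGHT=4, LEFT=4

Answer: HBHECHFEAEAC 4 4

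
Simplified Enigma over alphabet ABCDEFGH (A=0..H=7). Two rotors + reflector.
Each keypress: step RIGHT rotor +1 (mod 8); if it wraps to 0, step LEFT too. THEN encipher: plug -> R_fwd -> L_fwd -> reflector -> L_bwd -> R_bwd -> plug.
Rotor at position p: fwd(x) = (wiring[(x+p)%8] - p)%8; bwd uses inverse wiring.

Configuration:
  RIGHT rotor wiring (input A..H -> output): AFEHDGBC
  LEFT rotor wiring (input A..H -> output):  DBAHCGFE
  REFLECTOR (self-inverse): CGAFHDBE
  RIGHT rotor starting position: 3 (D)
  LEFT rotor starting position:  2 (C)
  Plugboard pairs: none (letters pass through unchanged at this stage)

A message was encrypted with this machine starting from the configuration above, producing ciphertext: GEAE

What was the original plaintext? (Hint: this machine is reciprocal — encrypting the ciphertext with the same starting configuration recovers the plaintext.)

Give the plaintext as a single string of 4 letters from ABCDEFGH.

Answer: DHDC

Derivation:
Char 1 ('G'): step: R->4, L=2; G->plug->G->R->A->L->G->refl->B->L'->G->R'->D->plug->D
Char 2 ('E'): step: R->5, L=2; E->plug->E->R->A->L->G->refl->B->L'->G->R'->H->plug->H
Char 3 ('A'): step: R->6, L=2; A->plug->A->R->D->L->E->refl->H->L'->H->R'->D->plug->D
Char 4 ('E'): step: R->7, L=2; E->plug->E->R->A->L->G->refl->B->L'->G->R'->C->plug->C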